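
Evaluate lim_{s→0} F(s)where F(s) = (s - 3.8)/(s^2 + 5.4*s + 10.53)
DC gain = F(0) = num(0)/den(0) = -3.8/10.53 = -0.3609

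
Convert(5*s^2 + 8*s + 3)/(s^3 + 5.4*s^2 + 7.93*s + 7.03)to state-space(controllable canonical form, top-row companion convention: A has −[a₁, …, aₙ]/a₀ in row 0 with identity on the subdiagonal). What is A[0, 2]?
Reachable canonical form for den = s^3 + 5.4*s^2 + 7.93*s + 7.03: top row of A = -[a₁,a₂,...,aₙ]/a₀, ones on the subdiagonal, zeros elsewhere.
A = [[-5.4, -7.93, -7.03], [1, 0, 0], [0, 1, 0]].
A[0,2] = -7.03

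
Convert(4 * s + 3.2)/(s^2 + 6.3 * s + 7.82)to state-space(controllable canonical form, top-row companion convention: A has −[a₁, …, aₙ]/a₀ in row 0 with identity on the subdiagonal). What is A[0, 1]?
Reachable canonical form for den = s^2 + 6.3*s + 7.82: top row of A = -[a₁,a₂,...,aₙ]/a₀, ones on the subdiagonal, zeros elsewhere.
A = [[-6.3, -7.82], [1, 0]].
A[0,1] = -7.82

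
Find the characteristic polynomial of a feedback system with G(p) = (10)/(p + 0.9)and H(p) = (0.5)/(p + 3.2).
Characteristic poly = G_den * H_den + G_num * H_num = (p^2 + 4.1*p + 2.88) + (5) = p^2 + 4.1*p + 7.88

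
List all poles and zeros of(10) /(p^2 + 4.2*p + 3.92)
Set denominator = 0: p^2 + 4.2*p + 3.92 = (p + 1.4)(p + 2.8) = 0 → Poles: -1.4, -2.8
Numerator is a nonzero constant (10) → Zeros: none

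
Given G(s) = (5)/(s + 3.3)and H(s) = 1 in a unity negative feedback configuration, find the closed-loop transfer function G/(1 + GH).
Closed-loop T = G/(1+GH).
Numerator: G_num * H_den = 5.
Denominator: G_den * H_den + G_num * H_num = (s + 3.3) + (5) = s + 8.3.
T(s) = (5)/(s + 8.3)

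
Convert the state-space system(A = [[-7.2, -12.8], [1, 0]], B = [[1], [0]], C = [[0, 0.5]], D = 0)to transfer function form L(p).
L(p) = C(pI - A)⁻¹B + D.
Characteristic polynomial det(pI - A) = p^2 + 7.2*p + 12.8.
Numerator from C·adj(pI-A)·B + D·det(pI-A) = 0.5.
L(p) = (0.5)/(p^2 + 7.2*p + 12.8)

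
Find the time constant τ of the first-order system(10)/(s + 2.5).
First-order system: τ = -1/pole. Pole = -2.5. τ = -1/(-2.5) = 0.4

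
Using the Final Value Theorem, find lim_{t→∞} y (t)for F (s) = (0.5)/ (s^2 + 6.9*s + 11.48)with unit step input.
FVT: lim_{t→∞} y(t) = lim_{s→0} s*Y(s) where Y(s) = F(s)/s.
= lim_{s→0} F(s) = F(0) = num(0)/den(0) = 0.5/11.48 = 0.04355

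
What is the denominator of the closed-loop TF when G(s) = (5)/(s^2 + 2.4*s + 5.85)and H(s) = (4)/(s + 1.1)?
Characteristic poly = G_den * H_den + G_num * H_num = (s^3 + 3.5*s^2 + 8.49*s + 6.435) + (20) = s^3 + 3.5*s^2 + 8.49*s + 26.435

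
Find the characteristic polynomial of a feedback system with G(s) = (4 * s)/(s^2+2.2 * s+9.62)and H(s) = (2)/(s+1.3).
Characteristic poly = G_den * H_den + G_num * H_num = (s^3 + 3.5*s^2 + 12.48*s + 12.506) + (8*s) = s^3 + 3.5*s^2 + 20.48*s + 12.506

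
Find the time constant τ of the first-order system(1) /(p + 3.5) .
First-order system: τ = -1/pole. Pole = -3.5. τ = -1/(-3.5) = 0.2857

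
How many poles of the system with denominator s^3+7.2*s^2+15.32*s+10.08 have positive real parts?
s^3 + 7.2*s^2 + 15.32*s + 10.08 = (s + 1.8)(s + 1.4)(s + 4). Poles: -1.4, -1.8, -4. RHP poles (Re>0): 0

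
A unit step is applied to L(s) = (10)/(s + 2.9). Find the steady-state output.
FVT: lim_{t→∞} y(t) = lim_{s→0} s*Y(s) where Y(s) = L(s)/s.
= lim_{s→0} L(s) = L(0) = num(0)/den(0) = 10/2.9 = 3.448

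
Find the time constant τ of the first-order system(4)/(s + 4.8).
First-order system: τ = -1/pole. Pole = -4.8. τ = -1/(-4.8) = 0.2083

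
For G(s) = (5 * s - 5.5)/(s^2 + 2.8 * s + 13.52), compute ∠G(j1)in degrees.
Substitute s = j*1: G(j1) = -0.333312 + 0.473904j.
∠G(j1) = atan2(Im, Re) = atan2(0.473904, -0.333312) = 125.12°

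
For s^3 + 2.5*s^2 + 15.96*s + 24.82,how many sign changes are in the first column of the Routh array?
Routh array:
s^3: [1, 15.96]; s^2: [2.5, 24.82]; s^1: [6.032]; s^0: [24.82]
First column: [1, 2.5, 6.032, 24.82]. Sign changes = 0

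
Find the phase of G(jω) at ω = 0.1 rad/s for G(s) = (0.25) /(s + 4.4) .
Substitute s = j*0.1: G(j0.1) = 0.0567888 - 0.00129066j.
∠G(j0.1) = atan2(Im, Re) = atan2(-0.00129066, 0.0567888) = -1.30°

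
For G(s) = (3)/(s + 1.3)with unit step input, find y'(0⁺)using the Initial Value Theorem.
IVT: y'(0⁺) = lim_{s→∞} s²·Y(s) = lim_{s→∞} s·G(s).
deg(num) = 0, deg(den) = 1, relative degree = 1, so s·G(s) → (leading num)/(leading den) = 3/1 = 3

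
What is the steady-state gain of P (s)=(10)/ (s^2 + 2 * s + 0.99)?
DC gain = P(0) = num(0)/den(0) = 10/0.99 = 10.1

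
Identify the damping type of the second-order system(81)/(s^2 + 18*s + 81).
Standard form: ωn²/(s²+2ζωn·s+ωn²) gives ωn=9, ζ=1.
Critically damped (ζ = 1)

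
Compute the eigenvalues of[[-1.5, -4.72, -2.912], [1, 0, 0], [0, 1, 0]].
Eigenvalues solve det(λI - A) = 0.
Characteristic polynomial: λ^3 + 1.5*λ^2 + 4.72*λ + 2.912 = 0.
Factor: (λ + 0.7)(λ^2 + 0.8*λ + 4.16) = 0.
Roots: -0.4 + 2j, -0.4 - 2j, -0.7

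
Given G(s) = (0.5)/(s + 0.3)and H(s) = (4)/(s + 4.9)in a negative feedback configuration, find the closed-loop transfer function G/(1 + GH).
Closed-loop T = G/(1+GH).
Numerator: G_num * H_den = 0.5*s + 2.45.
Denominator: G_den * H_den + G_num * H_num = (s^2 + 5.2*s + 1.47) + (2) = s^2 + 5.2*s + 3.47.
T(s) = (0.5*s + 2.45)/(s^2 + 5.2*s + 3.47)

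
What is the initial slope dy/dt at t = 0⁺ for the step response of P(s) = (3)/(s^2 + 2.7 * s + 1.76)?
IVT: y'(0⁺) = lim_{s→∞} s²·Y(s) = lim_{s→∞} s·P(s).
deg(num) = 0, deg(den) = 2, relative degree = 2 ≥ 2, so s·P(s) → 0. Initial slope = 0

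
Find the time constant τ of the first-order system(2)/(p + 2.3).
First-order system: τ = -1/pole. Pole = -2.3. τ = -1/(-2.3) = 0.4348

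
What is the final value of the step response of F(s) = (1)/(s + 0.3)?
FVT: lim_{t→∞} y(t) = lim_{s→0} s*Y(s) where Y(s) = F(s)/s.
= lim_{s→0} F(s) = F(0) = num(0)/den(0) = 1/0.3 = 3.333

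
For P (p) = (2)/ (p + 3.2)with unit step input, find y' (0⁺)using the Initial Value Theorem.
IVT: y'(0⁺) = lim_{p→∞} p²·Y(p) = lim_{p→∞} p·P(p).
deg(num) = 0, deg(den) = 1, relative degree = 1, so p·P(p) → (leading num)/(leading den) = 2/1 = 2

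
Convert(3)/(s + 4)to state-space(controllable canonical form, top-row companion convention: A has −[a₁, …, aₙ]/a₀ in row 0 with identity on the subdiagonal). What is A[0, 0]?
Reachable canonical form for den = s + 4: top row of A = -[a₁,a₂,...,aₙ]/a₀, ones on the subdiagonal, zeros elsewhere.
A = [[-4]].
A[0,0] = -4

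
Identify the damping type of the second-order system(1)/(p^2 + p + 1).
Standard form: ωn²/(p²+2ζωn·p+ωn²) gives ωn=1, ζ=0.5.
Underdamped (ζ = 0.5 < 1)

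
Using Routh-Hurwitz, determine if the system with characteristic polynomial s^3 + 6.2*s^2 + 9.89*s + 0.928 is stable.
Routh array:
s^3: [1, 9.89]; s^2: [6.2, 0.928]; s^1: [9.74032]; s^0: [0.928]
First column: [1, 6.2, 9.74032, 0.928]. Sign changes = 0.
Yes, stable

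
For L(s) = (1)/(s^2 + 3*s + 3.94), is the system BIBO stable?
Denominator: s^2 + 3*s + 3.94. Poles: -1.5 + 1.3j, -1.5 - 1.3j. All Re(p)<0: Yes (stable)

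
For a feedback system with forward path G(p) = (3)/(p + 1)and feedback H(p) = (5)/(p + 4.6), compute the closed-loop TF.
Closed-loop T = G/(1+GH).
Numerator: G_num * H_den = 3*p + 13.8.
Denominator: G_den * H_den + G_num * H_num = (p^2 + 5.6*p + 4.6) + (15) = p^2 + 5.6*p + 19.6.
T(p) = (3*p + 13.8)/(p^2 + 5.6*p + 19.6)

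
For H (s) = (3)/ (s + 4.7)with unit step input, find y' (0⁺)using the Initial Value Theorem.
IVT: y'(0⁺) = lim_{s→∞} s²·Y(s) = lim_{s→∞} s·H(s).
deg(num) = 0, deg(den) = 1, relative degree = 1, so s·H(s) → (leading num)/(leading den) = 3/1 = 3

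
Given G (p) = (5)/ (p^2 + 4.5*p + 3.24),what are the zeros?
Numerator is a nonzero constant (5) → Zeros: none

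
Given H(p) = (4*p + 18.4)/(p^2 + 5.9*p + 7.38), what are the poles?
Set denominator = 0: p^2 + 5.9*p + 7.38 = (p + 4.1)(p + 1.8) = 0 → Poles: -1.8, -4.1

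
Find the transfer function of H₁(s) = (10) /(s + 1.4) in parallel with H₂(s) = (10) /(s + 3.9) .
Parallel: H = H₁ + H₂ = (n₁·d₂ + n₂·d₁)/(d₁·d₂).
n₁·d₂ = 10*s + 39. n₂·d₁ = 10*s + 14. Sum = 20*s + 53. d₁·d₂ = s^2 + 5.3*s + 5.46.
H(s) = (20*s + 53)/(s^2 + 5.3*s + 5.46)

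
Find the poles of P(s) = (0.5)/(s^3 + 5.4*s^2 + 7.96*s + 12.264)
Set denominator = 0: s^3 + 5.4*s^2 + 7.96*s + 12.264 = (s + 4.2)(s^2 + 1.2*s + 2.92) = 0 → Poles: -0.6 + 1.6j, -0.6 - 1.6j, -4.2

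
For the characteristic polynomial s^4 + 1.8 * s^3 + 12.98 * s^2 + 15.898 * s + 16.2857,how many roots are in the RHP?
s^4 + 1.8*s^3 + 12.98*s^2 + 15.898*s + 16.2857 = (s^2 + 0.4*s + 10.93)(s^2 + 1.4*s + 1.49). Poles: -0.2 + 3.3j, -0.2 - 3.3j, -0.7 + 1j, -0.7 - 1j. RHP poles (Re>0): 0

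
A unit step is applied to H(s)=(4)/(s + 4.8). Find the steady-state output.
FVT: lim_{t→∞} y(t) = lim_{s→0} s*Y(s) where Y(s) = H(s)/s.
= lim_{s→0} H(s) = H(0) = num(0)/den(0) = 4/4.8 = 0.8333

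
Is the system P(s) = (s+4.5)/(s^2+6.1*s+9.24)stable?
Denominator: s^2 + 6.1*s + 9.24 = (s + 2.8)(s + 3.3). Poles: -2.8, -3.3. All Re(p)<0: Yes (stable)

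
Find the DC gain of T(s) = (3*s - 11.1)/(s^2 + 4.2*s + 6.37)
DC gain = T(0) = num(0)/den(0) = -11.1/6.37 = -1.743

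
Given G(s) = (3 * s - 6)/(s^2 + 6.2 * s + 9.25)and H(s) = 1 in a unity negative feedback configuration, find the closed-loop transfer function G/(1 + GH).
Closed-loop T = G/(1+GH).
Numerator: G_num * H_den = 3*s - 6.
Denominator: G_den * H_den + G_num * H_num = (s^2 + 6.2*s + 9.25) + (3*s - 6) = s^2 + 9.2*s + 3.25.
T(s) = (3*s - 6)/(s^2 + 9.2*s + 3.25)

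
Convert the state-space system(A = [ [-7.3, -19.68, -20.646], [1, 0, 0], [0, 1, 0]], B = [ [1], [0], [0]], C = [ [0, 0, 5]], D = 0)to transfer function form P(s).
P(s) = C(sI - A)⁻¹B + D.
Characteristic polynomial det(sI - A) = s^3 + 7.3*s^2 + 19.68*s + 20.646.
Numerator from C·adj(sI-A)·B + D·det(sI-A) = 5.
P(s) = (5)/(s^3 + 7.3*s^2 + 19.68*s + 20.646)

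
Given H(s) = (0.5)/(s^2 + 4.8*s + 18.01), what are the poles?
Set denominator = 0: s^2 + 4.8*s + 18.01 = 0 → Poles: -2.4 + 3.5j, -2.4 - 3.5j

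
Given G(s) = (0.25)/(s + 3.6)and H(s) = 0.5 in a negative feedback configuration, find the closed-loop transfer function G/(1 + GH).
Closed-loop T = G/(1+GH).
Numerator: G_num * H_den = 0.25.
Denominator: G_den * H_den + G_num * H_num = (s + 3.6) + (0.125) = s + 3.725.
T(s) = (0.25)/(s + 3.725)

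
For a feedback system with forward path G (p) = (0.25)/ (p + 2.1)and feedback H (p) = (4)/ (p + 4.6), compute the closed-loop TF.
Closed-loop T = G/(1+GH).
Numerator: G_num * H_den = 0.25*p + 1.15.
Denominator: G_den * H_den + G_num * H_num = (p^2 + 6.7*p + 9.66) + (1) = p^2 + 6.7*p + 10.66.
T(p) = (0.25*p + 1.15)/(p^2 + 6.7*p + 10.66)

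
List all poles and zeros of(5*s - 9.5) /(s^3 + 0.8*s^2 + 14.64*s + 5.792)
Set denominator = 0: s^3 + 0.8*s^2 + 14.64*s + 5.792 = (s + 0.4)(s^2 + 0.4*s + 14.48) = 0 → Poles: -0.2 + 3.8j, -0.2 - 3.8j, -0.4
Set numerator = 0: 5*s - 9.5 = 0 → Zeros: 1.9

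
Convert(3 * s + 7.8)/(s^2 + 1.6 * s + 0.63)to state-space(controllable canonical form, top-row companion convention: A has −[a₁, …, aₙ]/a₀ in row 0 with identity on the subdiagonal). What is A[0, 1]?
Reachable canonical form for den = s^2 + 1.6*s + 0.63: top row of A = -[a₁,a₂,...,aₙ]/a₀, ones on the subdiagonal, zeros elsewhere.
A = [[-1.6, -0.63], [1, 0]].
A[0,1] = -0.63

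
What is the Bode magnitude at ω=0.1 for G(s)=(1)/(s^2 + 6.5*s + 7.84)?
Substitute s = j*0.1: G(j0.1) = 0.12684 - 0.0105295j.
|G(j0.1)| = sqrt(Re² + Im²) = 0.1273.
20*log₁₀(0.1273) = -17.91 dB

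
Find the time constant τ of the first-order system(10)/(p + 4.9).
First-order system: τ = -1/pole. Pole = -4.9. τ = -1/(-4.9) = 0.2041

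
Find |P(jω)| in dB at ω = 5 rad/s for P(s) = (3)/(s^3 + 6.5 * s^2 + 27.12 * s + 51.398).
Substitute s = j*5: P(j5) = -0.0267586 - 0.00255298j.
|P(j5)| = sqrt(Re² + Im²) = 0.02688.
20*log₁₀(0.02688) = -31.41 dB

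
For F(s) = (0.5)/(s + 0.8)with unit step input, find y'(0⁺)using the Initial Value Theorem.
IVT: y'(0⁺) = lim_{s→∞} s²·Y(s) = lim_{s→∞} s·F(s).
deg(num) = 0, deg(den) = 1, relative degree = 1, so s·F(s) → (leading num)/(leading den) = 0.5/1 = 0.5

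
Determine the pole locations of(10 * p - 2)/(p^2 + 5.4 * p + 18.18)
Set denominator = 0: p^2 + 5.4*p + 18.18 = 0 → Poles: -2.7 + 3.3j, -2.7 - 3.3j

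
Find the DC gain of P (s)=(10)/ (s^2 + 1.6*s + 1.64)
DC gain = P(0) = num(0)/den(0) = 10/1.64 = 6.098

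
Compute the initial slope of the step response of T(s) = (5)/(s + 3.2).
IVT: y'(0⁺) = lim_{s→∞} s²·Y(s) = lim_{s→∞} s·T(s).
deg(num) = 0, deg(den) = 1, relative degree = 1, so s·T(s) → (leading num)/(leading den) = 5/1 = 5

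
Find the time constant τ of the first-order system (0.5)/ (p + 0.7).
First-order system: τ = -1/pole. Pole = -0.7. τ = -1/(-0.7) = 1.429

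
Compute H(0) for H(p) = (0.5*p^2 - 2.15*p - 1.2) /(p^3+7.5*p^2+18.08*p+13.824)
DC gain = H(0) = num(0)/den(0) = -1.2/13.824 = -0.08681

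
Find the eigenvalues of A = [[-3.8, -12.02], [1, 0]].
Eigenvalues solve det(λI - A) = 0.
Characteristic polynomial: λ^2 + 3.8*λ + 12.02 = 0.
Roots: -1.9 + 2.9j, -1.9 - 2.9j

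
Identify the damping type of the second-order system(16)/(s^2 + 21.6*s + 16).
Standard form: ωn²/(s²+2ζωn·s+ωn²) gives ωn=4, ζ=2.7.
Overdamped (ζ = 2.7 > 1)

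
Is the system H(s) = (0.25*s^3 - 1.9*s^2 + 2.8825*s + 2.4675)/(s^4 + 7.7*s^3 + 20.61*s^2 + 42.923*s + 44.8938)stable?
Denominator: s^4 + 7.7*s^3 + 20.61*s^2 + 42.923*s + 44.8938 = (s + 1.8)(s + 4.9)(s^2 + s + 5.09). Poles: -0.5 + 2.2j, -0.5 - 2.2j, -1.8, -4.9. All Re(p)<0: Yes (stable)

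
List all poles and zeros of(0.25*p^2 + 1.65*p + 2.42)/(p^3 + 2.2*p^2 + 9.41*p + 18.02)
Set denominator = 0: p^3 + 2.2*p^2 + 9.41*p + 18.02 = (p + 2)(p^2 + 0.2*p + 9.01) = 0 → Poles: -0.1 + 3j, -0.1 - 3j, -2
Set numerator = 0: 0.25*p^2 + 1.65*p + 2.42 = 0.25*(p + 2.2)(p + 4.4) = 0 → Zeros: -2.2, -4.4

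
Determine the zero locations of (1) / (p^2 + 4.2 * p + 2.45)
Numerator is a nonzero constant (1) → Zeros: none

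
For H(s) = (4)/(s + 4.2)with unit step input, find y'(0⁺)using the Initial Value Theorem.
IVT: y'(0⁺) = lim_{s→∞} s²·Y(s) = lim_{s→∞} s·H(s).
deg(num) = 0, deg(den) = 1, relative degree = 1, so s·H(s) → (leading num)/(leading den) = 4/1 = 4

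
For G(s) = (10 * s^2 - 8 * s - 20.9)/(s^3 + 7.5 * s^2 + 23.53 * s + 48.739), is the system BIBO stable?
Denominator: s^3 + 7.5*s^2 + 23.53*s + 48.739 = (s + 4.7)(s^2 + 2.8*s + 10.37). Poles: -1.4 + 2.9j, -1.4 - 2.9j, -4.7. All Re(p)<0: Yes (stable)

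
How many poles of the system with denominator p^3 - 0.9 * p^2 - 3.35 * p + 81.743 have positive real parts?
p^3 - 0.9*p^2 - 3.35*p + 81.743 = (p + 4.3)(p^2 - 5.2*p + 19.01). Poles: -4.3, 2.6 + 3.5j, 2.6 - 3.5j. RHP poles (Re>0): 2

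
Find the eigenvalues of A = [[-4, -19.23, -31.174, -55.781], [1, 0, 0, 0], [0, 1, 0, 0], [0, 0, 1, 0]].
Eigenvalues solve det(λI - A) = 0.
Characteristic polynomial: λ^4 + 4*λ^3 + 19.23*λ^2 + 31.174*λ + 55.781 = 0.
Factor: (λ^2 + 2.2*λ + 6.05)(λ^2 + 1.8*λ + 9.22) = 0.
Roots: -0.9 + 2.9j, -0.9 - 2.9j, -1.1 + 2.2j, -1.1 - 2.2j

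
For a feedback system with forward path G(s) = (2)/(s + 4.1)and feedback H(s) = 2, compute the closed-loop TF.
Closed-loop T = G/(1+GH).
Numerator: G_num * H_den = 2.
Denominator: G_den * H_den + G_num * H_num = (s + 4.1) + (4) = s + 8.1.
T(s) = (2)/(s + 8.1)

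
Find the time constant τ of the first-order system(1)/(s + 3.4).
First-order system: τ = -1/pole. Pole = -3.4. τ = -1/(-3.4) = 0.2941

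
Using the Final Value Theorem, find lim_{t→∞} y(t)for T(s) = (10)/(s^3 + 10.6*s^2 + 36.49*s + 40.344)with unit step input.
FVT: lim_{t→∞} y(t) = lim_{s→0} s*Y(s) where Y(s) = T(s)/s.
= lim_{s→0} T(s) = T(0) = num(0)/den(0) = 10/40.344 = 0.2479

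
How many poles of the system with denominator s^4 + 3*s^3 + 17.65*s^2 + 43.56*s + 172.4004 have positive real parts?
s^4 + 3*s^3 + 17.65*s^2 + 43.56*s + 172.4004 = (s^2 - 1.8*s + 13.77)(s^2 + 4.8*s + 12.52). Poles: -2.4 + 2.6j, -2.4 - 2.6j, 0.9 + 3.6j, 0.9 - 3.6j. RHP poles (Re>0): 2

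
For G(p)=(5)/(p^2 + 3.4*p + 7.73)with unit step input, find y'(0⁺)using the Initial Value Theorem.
IVT: y'(0⁺) = lim_{p→∞} p²·Y(p) = lim_{p→∞} p·G(p).
deg(num) = 0, deg(den) = 2, relative degree = 2 ≥ 2, so p·G(p) → 0. Initial slope = 0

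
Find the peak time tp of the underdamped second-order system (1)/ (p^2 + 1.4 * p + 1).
Standard form: ωn²/(p²+2ζωn·p+ωn²) → ωn = 1, ζ = 0.7.
ωd = ωn·√(1-ζ²) = 1·√(1-0.7²) = 0.7141.
tp = π/ωd = π/0.7141 = 4.399 s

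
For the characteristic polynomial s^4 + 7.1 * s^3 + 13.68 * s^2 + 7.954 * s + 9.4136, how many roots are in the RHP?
s^4 + 7.1*s^3 + 13.68*s^2 + 7.954*s + 9.4136 = (s + 2.8)(s + 4.1)(s^2 + 0.2*s + 0.82). Poles: -0.1 + 0.9j, -0.1 - 0.9j, -2.8, -4.1. RHP poles (Re>0): 0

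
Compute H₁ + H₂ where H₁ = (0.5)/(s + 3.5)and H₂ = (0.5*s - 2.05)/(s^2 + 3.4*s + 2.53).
Parallel: H = H₁ + H₂ = (n₁·d₂ + n₂·d₁)/(d₁·d₂).
n₁·d₂ = 0.5*s^2 + 1.7*s + 1.265. n₂·d₁ = 0.5*s^2 - 0.3*s - 7.175. Sum = s^2 + 1.4*s - 5.91. d₁·d₂ = s^3 + 6.9*s^2 + 14.43*s + 8.855.
H(s) = (s^2 + 1.4*s - 5.91)/(s^3 + 6.9*s^2 + 14.43*s + 8.855)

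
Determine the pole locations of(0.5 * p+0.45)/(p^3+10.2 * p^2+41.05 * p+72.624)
Set denominator = 0: p^3 + 10.2*p^2 + 41.05*p + 72.624 = (p + 4.8)(p^2 + 5.4*p + 15.13) = 0 → Poles: -2.7 + 2.8j, -2.7 - 2.8j, -4.8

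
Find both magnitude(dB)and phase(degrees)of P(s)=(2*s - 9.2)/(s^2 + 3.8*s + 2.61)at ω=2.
Substitute s = j*2: P(j2) = 0.723513 + 1.0782j.
|P| = 20*log₁₀(sqrt(Re²+Im²)) = 2.27 dB.
∠P = atan2(Im, Re) = 56.14°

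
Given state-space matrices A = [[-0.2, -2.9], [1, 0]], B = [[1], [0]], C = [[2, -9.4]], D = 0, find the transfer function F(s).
F(s) = C(sI - A)⁻¹B + D.
Characteristic polynomial det(sI - A) = s^2 + 0.2*s + 2.9.
Numerator from C·adj(sI-A)·B + D·det(sI-A) = 2*s - 9.4.
F(s) = (2*s - 9.4)/(s^2 + 0.2*s + 2.9)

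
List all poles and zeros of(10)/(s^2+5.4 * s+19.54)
Set denominator = 0: s^2 + 5.4*s + 19.54 = 0 → Poles: -2.7 + 3.5j, -2.7 - 3.5j
Numerator is a nonzero constant (10) → Zeros: none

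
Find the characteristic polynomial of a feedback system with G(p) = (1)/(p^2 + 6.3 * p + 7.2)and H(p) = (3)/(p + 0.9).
Characteristic poly = G_den * H_den + G_num * H_num = (p^3 + 7.2*p^2 + 12.87*p + 6.48) + (3) = p^3 + 7.2*p^2 + 12.87*p + 9.48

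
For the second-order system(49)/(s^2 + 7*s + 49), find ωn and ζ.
Standard form: ωn²/(s²+2ζωn·s+ωn²).
const=49=ωn² → ωn=7, s coeff=7=2ζωn → ζ=0.5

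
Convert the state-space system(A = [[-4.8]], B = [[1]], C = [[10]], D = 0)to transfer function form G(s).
G(s) = C(sI - A)⁻¹B + D.
Characteristic polynomial det(sI - A) = s + 4.8.
Numerator from C·adj(sI-A)·B + D·det(sI-A) = 10.
G(s) = (10)/(s + 4.8)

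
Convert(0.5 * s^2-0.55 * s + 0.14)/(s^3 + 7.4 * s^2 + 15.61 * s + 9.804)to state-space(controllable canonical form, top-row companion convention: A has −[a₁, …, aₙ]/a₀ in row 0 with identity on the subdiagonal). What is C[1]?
Reachable canonical form: C = numerator coefficients (right-aligned, zero-padded to length n).
num = 0.5*s^2 - 0.55*s + 0.14, C = [[0.5, -0.55, 0.14]].
C[1] = -0.55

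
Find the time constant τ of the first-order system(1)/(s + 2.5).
First-order system: τ = -1/pole. Pole = -2.5. τ = -1/(-2.5) = 0.4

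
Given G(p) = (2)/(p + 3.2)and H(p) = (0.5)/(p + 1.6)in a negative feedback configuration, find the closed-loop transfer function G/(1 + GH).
Closed-loop T = G/(1+GH).
Numerator: G_num * H_den = 2*p + 3.2.
Denominator: G_den * H_den + G_num * H_num = (p^2 + 4.8*p + 5.12) + (1) = p^2 + 4.8*p + 6.12.
T(p) = (2*p + 3.2)/(p^2 + 4.8*p + 6.12)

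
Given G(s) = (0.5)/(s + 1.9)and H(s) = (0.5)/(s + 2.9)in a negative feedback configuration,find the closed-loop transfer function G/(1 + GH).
Closed-loop T = G/(1+GH).
Numerator: G_num * H_den = 0.5*s + 1.45.
Denominator: G_den * H_den + G_num * H_num = (s^2 + 4.8*s + 5.51) + (0.25) = s^2 + 4.8*s + 5.76.
T(s) = (0.5*s + 1.45)/(s^2 + 4.8*s + 5.76)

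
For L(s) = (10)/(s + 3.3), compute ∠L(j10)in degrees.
Substitute s = j*10: L(j10) = 0.297592 - 0.901795j.
∠L(j10) = atan2(Im, Re) = atan2(-0.901795, 0.297592) = -71.74°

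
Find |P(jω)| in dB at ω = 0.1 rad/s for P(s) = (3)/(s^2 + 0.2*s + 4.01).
Substitute s = j*0.1: P(j0.1) = 0.749981 - 0.00374991j.
|P(j0.1)| = sqrt(Re² + Im²) = 0.75.
20*log₁₀(0.75) = -2.50 dB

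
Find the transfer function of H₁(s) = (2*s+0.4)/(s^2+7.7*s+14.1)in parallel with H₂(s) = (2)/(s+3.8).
Parallel: H = H₁ + H₂ = (n₁·d₂ + n₂·d₁)/(d₁·d₂).
n₁·d₂ = 2*s^2 + 8*s + 1.52. n₂·d₁ = 2*s^2 + 15.4*s + 28.2. Sum = 4*s^2 + 23.4*s + 29.72. d₁·d₂ = s^3 + 11.5*s^2 + 43.36*s + 53.58.
H(s) = (4*s^2 + 23.4*s + 29.72)/(s^3 + 11.5*s^2 + 43.36*s + 53.58)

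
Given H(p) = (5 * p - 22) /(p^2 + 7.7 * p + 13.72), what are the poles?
Set denominator = 0: p^2 + 7.7*p + 13.72 = (p + 4.9)(p + 2.8) = 0 → Poles: -2.8, -4.9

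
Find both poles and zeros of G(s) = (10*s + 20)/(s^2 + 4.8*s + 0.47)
Set denominator = 0: s^2 + 4.8*s + 0.47 = (s + 4.7)(s + 0.1) = 0 → Poles: -0.1, -4.7
Set numerator = 0: 10*s + 20 = 0 → Zeros: -2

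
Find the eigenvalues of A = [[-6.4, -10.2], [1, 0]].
Eigenvalues solve det(λI - A) = 0.
Characteristic polynomial: λ^2 + 6.4*λ + 10.2 = 0.
Factor: (λ + 3)(λ + 3.4) = 0.
Roots: -3, -3.4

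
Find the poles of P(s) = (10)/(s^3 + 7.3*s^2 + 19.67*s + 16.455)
Set denominator = 0: s^3 + 7.3*s^2 + 19.67*s + 16.455 = (s + 1.5)(s^2 + 5.8*s + 10.97) = 0 → Poles: -1.5, -2.9 + 1.6j, -2.9 - 1.6j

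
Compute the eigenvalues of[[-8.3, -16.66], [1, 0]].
Eigenvalues solve det(λI - A) = 0.
Characteristic polynomial: λ^2 + 8.3*λ + 16.66 = 0.
Factor: (λ + 4.9)(λ + 3.4) = 0.
Roots: -3.4, -4.9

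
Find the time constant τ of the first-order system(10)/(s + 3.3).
First-order system: τ = -1/pole. Pole = -3.3. τ = -1/(-3.3) = 0.303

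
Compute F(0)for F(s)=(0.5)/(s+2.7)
DC gain = F(0) = num(0)/den(0) = 0.5/2.7 = 0.1852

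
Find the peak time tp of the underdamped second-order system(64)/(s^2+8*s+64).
Standard form: ωn²/(s²+2ζωn·s+ωn²) → ωn = 8, ζ = 0.5.
ωd = ωn·√(1-ζ²) = 8·√(1-0.5²) = 6.928.
tp = π/ωd = π/6.928 = 0.4534 s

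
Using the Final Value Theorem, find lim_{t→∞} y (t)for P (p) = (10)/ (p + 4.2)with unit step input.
FVT: lim_{t→∞} y(t) = lim_{p→0} p*Y(p) where Y(p) = P(p)/p.
= lim_{p→0} P(p) = P(0) = num(0)/den(0) = 10/4.2 = 2.381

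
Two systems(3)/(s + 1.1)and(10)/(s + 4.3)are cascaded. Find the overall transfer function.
Series: H = H₁ · H₂ = (n₁·n₂)/(d₁·d₂).
Num: n₁·n₂ = 30. Den: d₁·d₂ = s^2 + 5.4*s + 4.73.
H(s) = (30)/(s^2 + 5.4*s + 4.73)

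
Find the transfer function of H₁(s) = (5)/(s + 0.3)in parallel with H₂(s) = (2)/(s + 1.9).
Parallel: H = H₁ + H₂ = (n₁·d₂ + n₂·d₁)/(d₁·d₂).
n₁·d₂ = 5*s + 9.5. n₂·d₁ = 2*s + 0.6. Sum = 7*s + 10.1. d₁·d₂ = s^2 + 2.2*s + 0.57.
H(s) = (7*s + 10.1)/(s^2 + 2.2*s + 0.57)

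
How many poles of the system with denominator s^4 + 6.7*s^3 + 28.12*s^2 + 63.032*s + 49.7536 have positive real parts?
s^4 + 6.7*s^3 + 28.12*s^2 + 63.032*s + 49.7536 = (s + 2.3)(s + 1.6)(s^2 + 2.8*s + 13.52). Poles: -1.4 + 3.4j, -1.4 - 3.4j, -1.6, -2.3. RHP poles (Re>0): 0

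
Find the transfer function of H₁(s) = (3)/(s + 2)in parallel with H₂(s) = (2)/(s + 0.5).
Parallel: H = H₁ + H₂ = (n₁·d₂ + n₂·d₁)/(d₁·d₂).
n₁·d₂ = 3*s + 1.5. n₂·d₁ = 2*s + 4. Sum = 5*s + 5.5. d₁·d₂ = s^2 + 2.5*s + 1.
H(s) = (5*s + 5.5)/(s^2 + 2.5*s + 1)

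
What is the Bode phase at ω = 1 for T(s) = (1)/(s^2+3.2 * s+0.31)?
Substitute s = j*1: T(j1) = -0.0643891 - 0.298616j.
∠T(j1) = atan2(Im, Re) = atan2(-0.298616, -0.0643891) = -102.17°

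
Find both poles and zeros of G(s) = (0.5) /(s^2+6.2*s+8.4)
Set denominator = 0: s^2 + 6.2*s + 8.4 = (s + 4.2)(s + 2) = 0 → Poles: -2, -4.2
Numerator is a nonzero constant (0.5) → Zeros: none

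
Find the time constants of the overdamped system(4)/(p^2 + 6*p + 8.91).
Overdamped: real poles at -3.3, -2.7. τ = -1/pole → τ₁ = 0.303, τ₂ = 0.3704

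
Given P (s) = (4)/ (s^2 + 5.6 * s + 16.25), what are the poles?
Set denominator = 0: s^2 + 5.6*s + 16.25 = 0 → Poles: -2.8 + 2.9j, -2.8 - 2.9j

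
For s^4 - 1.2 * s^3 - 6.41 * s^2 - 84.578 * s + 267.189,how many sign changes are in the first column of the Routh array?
Routh array:
s^4: [1, -6.41, 267.189]; s^3: [-1.2, -84.578]; s^2: [-76.8917, 267.189]; s^1: [-88.7479]; s^0: [267.189]
First column: [1, -1.2, -76.8917, -88.7479, 267.189]. Sign changes = 2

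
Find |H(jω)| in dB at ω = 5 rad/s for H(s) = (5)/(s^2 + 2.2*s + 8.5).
Substitute s = j*5: H(j5) = -0.20979 - 0.13986j.
|H(j5)| = sqrt(Re² + Im²) = 0.2521.
20*log₁₀(0.2521) = -11.97 dB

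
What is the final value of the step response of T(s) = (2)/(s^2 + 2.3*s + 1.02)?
FVT: lim_{t→∞} y(t) = lim_{s→0} s*Y(s) where Y(s) = T(s)/s.
= lim_{s→0} T(s) = T(0) = num(0)/den(0) = 2/1.02 = 1.961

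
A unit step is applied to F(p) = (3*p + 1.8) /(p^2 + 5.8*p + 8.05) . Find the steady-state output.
FVT: lim_{t→∞} y(t) = lim_{p→0} p*Y(p) where Y(p) = F(p)/p.
= lim_{p→0} F(p) = F(0) = num(0)/den(0) = 1.8/8.05 = 0.2236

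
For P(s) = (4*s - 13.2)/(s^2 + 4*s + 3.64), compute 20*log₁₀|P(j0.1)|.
Substitute s = j*0.1: P(j0.1) = -3.58074 + 0.504765j.
|P(j0.1)| = sqrt(Re² + Im²) = 3.616.
20*log₁₀(3.616) = 11.16 dB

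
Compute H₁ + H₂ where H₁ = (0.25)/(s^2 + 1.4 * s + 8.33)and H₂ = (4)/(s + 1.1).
Parallel: H = H₁ + H₂ = (n₁·d₂ + n₂·d₁)/(d₁·d₂).
n₁·d₂ = 0.25*s + 0.275. n₂·d₁ = 4*s^2 + 5.6*s + 33.32. Sum = 4*s^2 + 5.85*s + 33.595. d₁·d₂ = s^3 + 2.5*s^2 + 9.87*s + 9.163.
H(s) = (4*s^2 + 5.85*s + 33.595)/(s^3 + 2.5*s^2 + 9.87*s + 9.163)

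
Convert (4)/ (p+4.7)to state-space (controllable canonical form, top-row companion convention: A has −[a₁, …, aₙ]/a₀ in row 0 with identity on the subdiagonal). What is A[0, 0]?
Reachable canonical form for den = p + 4.7: top row of A = -[a₁,a₂,...,aₙ]/a₀, ones on the subdiagonal, zeros elsewhere.
A = [[-4.7]].
A[0,0] = -4.7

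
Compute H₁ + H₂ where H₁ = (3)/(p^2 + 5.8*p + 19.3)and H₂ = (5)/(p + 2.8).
Parallel: H = H₁ + H₂ = (n₁·d₂ + n₂·d₁)/(d₁·d₂).
n₁·d₂ = 3*p + 8.4. n₂·d₁ = 5*p^2 + 29*p + 96.5. Sum = 5*p^2 + 32*p + 104.9. d₁·d₂ = p^3 + 8.6*p^2 + 35.54*p + 54.04.
H(p) = (5*p^2 + 32*p + 104.9)/(p^3 + 8.6*p^2 + 35.54*p + 54.04)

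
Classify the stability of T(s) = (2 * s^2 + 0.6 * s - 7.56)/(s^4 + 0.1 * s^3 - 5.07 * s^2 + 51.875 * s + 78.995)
Denominator: s^4 + 0.1*s^3 - 5.07*s^2 + 51.875*s + 78.995 = (s + 3.7)(s + 1.4)(s^2 - 5*s + 15.25). Poles: -1.4, -3.7, 2.5 + 3j, 2.5 - 3j. Unstable (2 pole(s) in RHP)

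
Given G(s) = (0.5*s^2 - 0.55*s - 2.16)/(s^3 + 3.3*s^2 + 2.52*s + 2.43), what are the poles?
Set denominator = 0: s^3 + 3.3*s^2 + 2.52*s + 2.43 = (s + 2.7)(s^2 + 0.6*s + 0.9) = 0 → Poles: -0.3 + 0.9j, -0.3 - 0.9j, -2.7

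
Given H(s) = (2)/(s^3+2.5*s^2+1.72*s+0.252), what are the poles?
Set denominator = 0: s^3 + 2.5*s^2 + 1.72*s + 0.252 = (s + 0.2)(s + 1.4)(s + 0.9) = 0 → Poles: -0.2, -0.9, -1.4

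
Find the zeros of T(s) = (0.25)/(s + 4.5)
Numerator is a nonzero constant (0.25) → Zeros: none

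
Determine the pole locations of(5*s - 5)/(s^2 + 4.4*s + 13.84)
Set denominator = 0: s^2 + 4.4*s + 13.84 = 0 → Poles: -2.2 + 3j, -2.2 - 3j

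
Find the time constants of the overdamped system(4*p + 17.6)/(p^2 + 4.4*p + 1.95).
Overdamped: real poles at -0.5, -3.9. τ = -1/pole → τ₁ = 2, τ₂ = 0.2564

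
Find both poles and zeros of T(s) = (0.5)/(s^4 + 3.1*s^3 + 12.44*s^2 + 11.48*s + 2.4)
Set denominator = 0: s^4 + 3.1*s^3 + 12.44*s^2 + 11.48*s + 2.4 = (s + 0.3)(s + 0.8)(s^2 + 2*s + 10) = 0 → Poles: -0.3, -0.8, -1 + 3j, -1 - 3j
Numerator is a nonzero constant (0.5) → Zeros: none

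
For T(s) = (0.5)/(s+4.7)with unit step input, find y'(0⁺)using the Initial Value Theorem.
IVT: y'(0⁺) = lim_{s→∞} s²·Y(s) = lim_{s→∞} s·T(s).
deg(num) = 0, deg(den) = 1, relative degree = 1, so s·T(s) → (leading num)/(leading den) = 0.5/1 = 0.5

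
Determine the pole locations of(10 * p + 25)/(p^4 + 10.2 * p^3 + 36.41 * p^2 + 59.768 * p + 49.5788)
Set denominator = 0: p^4 + 10.2*p^3 + 36.41*p^2 + 59.768*p + 49.5788 = (p + 3.4)(p + 4.6)(p^2 + 2.2*p + 3.17) = 0 → Poles: -1.1 + 1.4j, -1.1 - 1.4j, -3.4, -4.6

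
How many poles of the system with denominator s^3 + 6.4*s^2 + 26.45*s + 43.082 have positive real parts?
s^3 + 6.4*s^2 + 26.45*s + 43.082 = (s + 2.6)(s^2 + 3.8*s + 16.57). Poles: -1.9 + 3.6j, -1.9 - 3.6j, -2.6. RHP poles (Re>0): 0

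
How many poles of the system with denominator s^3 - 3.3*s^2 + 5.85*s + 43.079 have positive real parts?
s^3 - 3.3*s^2 + 5.85*s + 43.079 = (s + 2.3)(s^2 - 5.6*s + 18.73). Poles: -2.3, 2.8 + 3.3j, 2.8 - 3.3j. RHP poles (Re>0): 2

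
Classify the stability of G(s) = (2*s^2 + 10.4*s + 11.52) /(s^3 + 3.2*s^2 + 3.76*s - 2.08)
Denominator: s^3 + 3.2*s^2 + 3.76*s - 2.08 = (s - 0.4)(s^2 + 3.6*s + 5.2). Poles: -1.8 + 1.4j, -1.8 - 1.4j, 0.4. Unstable (1 pole(s) in RHP)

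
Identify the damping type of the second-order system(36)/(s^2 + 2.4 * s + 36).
Standard form: ωn²/(s²+2ζωn·s+ωn²) gives ωn=6, ζ=0.2.
Underdamped (ζ = 0.2 < 1)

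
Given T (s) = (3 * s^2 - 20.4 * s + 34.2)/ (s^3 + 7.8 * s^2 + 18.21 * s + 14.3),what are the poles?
Set denominator = 0: s^3 + 7.8*s^2 + 18.21*s + 14.3 = (s + 4.4)(s^2 + 3.4*s + 3.25) = 0 → Poles: -1.7 + 0.6j, -1.7 - 0.6j, -4.4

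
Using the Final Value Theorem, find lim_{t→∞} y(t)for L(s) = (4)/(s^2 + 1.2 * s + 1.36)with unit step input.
FVT: lim_{t→∞} y(t) = lim_{s→0} s*Y(s) where Y(s) = L(s)/s.
= lim_{s→0} L(s) = L(0) = num(0)/den(0) = 4/1.36 = 2.941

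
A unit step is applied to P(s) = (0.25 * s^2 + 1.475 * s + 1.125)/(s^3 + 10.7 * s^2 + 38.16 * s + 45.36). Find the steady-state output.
FVT: lim_{t→∞} y(t) = lim_{s→0} s*Y(s) where Y(s) = P(s)/s.
= lim_{s→0} P(s) = P(0) = num(0)/den(0) = 1.125/45.36 = 0.0248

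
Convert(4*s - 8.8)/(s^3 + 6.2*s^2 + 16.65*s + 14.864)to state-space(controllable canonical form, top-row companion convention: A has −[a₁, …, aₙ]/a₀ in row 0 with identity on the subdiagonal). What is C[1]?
Reachable canonical form: C = numerator coefficients (right-aligned, zero-padded to length n).
num = 4*s - 8.8, C = [[0, 4, -8.8]].
C[1] = 4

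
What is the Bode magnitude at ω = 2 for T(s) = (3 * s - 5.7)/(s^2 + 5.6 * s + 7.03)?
Substitute s = j*2: T(j2) = 0.370886 + 0.609266j.
|T(j2)| = sqrt(Re² + Im²) = 0.7133.
20*log₁₀(0.7133) = -2.93 dB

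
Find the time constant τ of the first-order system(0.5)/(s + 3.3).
First-order system: τ = -1/pole. Pole = -3.3. τ = -1/(-3.3) = 0.303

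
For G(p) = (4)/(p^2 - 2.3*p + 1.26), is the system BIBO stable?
Denominator: p^2 - 2.3*p + 1.26 = (p - 0.9)(p - 1.4). Poles: 0.9, 1.4. All Re(p)<0: No (unstable)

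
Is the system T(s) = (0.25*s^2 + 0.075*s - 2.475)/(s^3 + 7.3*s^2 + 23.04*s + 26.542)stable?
Denominator: s^3 + 7.3*s^2 + 23.04*s + 26.542 = (s + 2.3)(s^2 + 5*s + 11.54). Poles: -2.3, -2.5 + 2.3j, -2.5 - 2.3j. All Re(p)<0: Yes (stable)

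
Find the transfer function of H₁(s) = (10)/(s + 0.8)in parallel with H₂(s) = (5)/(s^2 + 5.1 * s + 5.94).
Parallel: H = H₁ + H₂ = (n₁·d₂ + n₂·d₁)/(d₁·d₂).
n₁·d₂ = 10*s^2 + 51*s + 59.4. n₂·d₁ = 5*s + 4. Sum = 10*s^2 + 56*s + 63.4. d₁·d₂ = s^3 + 5.9*s^2 + 10.02*s + 4.752.
H(s) = (10*s^2 + 56*s + 63.4)/(s^3 + 5.9*s^2 + 10.02*s + 4.752)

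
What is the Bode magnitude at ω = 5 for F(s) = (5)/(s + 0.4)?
Substitute s = j*5: F(j5) = 0.0794913 - 0.993641j.
|F(j5)| = sqrt(Re² + Im²) = 0.9968.
20*log₁₀(0.9968) = -0.03 dB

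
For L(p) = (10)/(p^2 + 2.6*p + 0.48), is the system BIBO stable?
Denominator: p^2 + 2.6*p + 0.48 = (p + 0.2)(p + 2.4). Poles: -0.2, -2.4. All Re(p)<0: Yes (stable)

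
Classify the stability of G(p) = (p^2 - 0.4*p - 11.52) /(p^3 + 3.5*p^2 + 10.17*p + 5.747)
Denominator: p^3 + 3.5*p^2 + 10.17*p + 5.747 = (p + 0.7)(p^2 + 2.8*p + 8.21). Poles: -0.7, -1.4 + 2.5j, -1.4 - 2.5j. Stable (all poles in LHP)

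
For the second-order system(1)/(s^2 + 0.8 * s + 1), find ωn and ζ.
Standard form: ωn²/(s²+2ζωn·s+ωn²).
const=1=ωn² → ωn=1, s coeff=0.8=2ζωn → ζ=0.4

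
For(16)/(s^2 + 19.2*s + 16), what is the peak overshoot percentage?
Standard form: ωn²/(s²+2ζωn·s+ωn²) → ωn = 4, ζ = 2.4.
ζ ≥ 1, so the response is non-oscillatory: peak overshoot = 0%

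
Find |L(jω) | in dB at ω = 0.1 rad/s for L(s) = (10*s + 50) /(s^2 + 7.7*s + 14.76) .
Substitute s = j*0.1: L(j0.1) = 3.38415 - 0.108867j.
|L(j0.1)| = sqrt(Re² + Im²) = 3.386.
20*log₁₀(3.386) = 10.59 dB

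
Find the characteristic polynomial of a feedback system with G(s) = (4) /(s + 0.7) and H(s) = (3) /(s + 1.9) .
Characteristic poly = G_den * H_den + G_num * H_num = (s^2 + 2.6*s + 1.33) + (12) = s^2 + 2.6*s + 13.33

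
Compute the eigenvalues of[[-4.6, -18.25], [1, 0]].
Eigenvalues solve det(λI - A) = 0.
Characteristic polynomial: λ^2 + 4.6*λ + 18.25 = 0.
Roots: -2.3 + 3.6j, -2.3 - 3.6j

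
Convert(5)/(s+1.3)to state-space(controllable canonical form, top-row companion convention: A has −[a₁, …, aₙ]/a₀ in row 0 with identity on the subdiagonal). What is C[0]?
Reachable canonical form: C = numerator coefficients (right-aligned, zero-padded to length n).
num = 5, C = [[5]].
C[0] = 5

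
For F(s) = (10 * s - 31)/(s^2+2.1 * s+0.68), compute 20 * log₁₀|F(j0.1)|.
Substitute s = j*0.1: F(j0.1) = -41.7039 + 14.5639j.
|F(j0.1)| = sqrt(Re² + Im²) = 44.17.
20*log₁₀(44.17) = 32.90 dB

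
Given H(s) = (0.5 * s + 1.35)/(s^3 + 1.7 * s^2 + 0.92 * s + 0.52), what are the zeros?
Set numerator = 0: 0.5*s + 1.35 = 0 → Zeros: -2.7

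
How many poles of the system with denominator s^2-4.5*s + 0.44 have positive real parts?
s^2 - 4.5*s + 0.44 = (s - 4.4)(s - 0.1). Poles: 0.1, 4.4. RHP poles (Re>0): 2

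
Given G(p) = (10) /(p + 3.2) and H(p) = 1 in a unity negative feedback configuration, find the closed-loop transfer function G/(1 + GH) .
Closed-loop T = G/(1+GH).
Numerator: G_num * H_den = 10.
Denominator: G_den * H_den + G_num * H_num = (p + 3.2) + (10) = p + 13.2.
T(p) = (10)/(p + 13.2)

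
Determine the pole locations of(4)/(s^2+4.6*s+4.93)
Set denominator = 0: s^2 + 4.6*s + 4.93 = (s + 1.7)(s + 2.9) = 0 → Poles: -1.7, -2.9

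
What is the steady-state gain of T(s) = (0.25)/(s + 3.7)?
DC gain = T(0) = num(0)/den(0) = 0.25/3.7 = 0.06757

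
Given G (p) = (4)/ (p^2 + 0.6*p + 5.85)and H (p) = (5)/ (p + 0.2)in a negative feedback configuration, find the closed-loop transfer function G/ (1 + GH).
Closed-loop T = G/(1+GH).
Numerator: G_num * H_den = 4*p + 0.8.
Denominator: G_den * H_den + G_num * H_num = (p^3 + 0.8*p^2 + 5.97*p + 1.17) + (20) = p^3 + 0.8*p^2 + 5.97*p + 21.17.
T(p) = (4*p + 0.8)/(p^3 + 0.8*p^2 + 5.97*p + 21.17)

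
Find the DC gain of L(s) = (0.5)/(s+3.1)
DC gain = L(0) = num(0)/den(0) = 0.5/3.1 = 0.1613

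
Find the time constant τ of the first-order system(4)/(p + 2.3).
First-order system: τ = -1/pole. Pole = -2.3. τ = -1/(-2.3) = 0.4348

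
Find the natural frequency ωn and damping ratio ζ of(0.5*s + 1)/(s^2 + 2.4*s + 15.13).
Underdamped: complex pole -1.2 + 3.7j. ωn = |pole| = 3.89, ζ = -Re(pole)/ωn = 0.3085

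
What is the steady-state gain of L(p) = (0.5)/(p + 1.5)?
DC gain = L(0) = num(0)/den(0) = 0.5/1.5 = 0.3333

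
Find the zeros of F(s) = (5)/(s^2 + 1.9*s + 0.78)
Numerator is a nonzero constant (5) → Zeros: none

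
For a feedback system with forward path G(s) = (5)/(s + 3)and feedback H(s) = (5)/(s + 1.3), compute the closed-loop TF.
Closed-loop T = G/(1+GH).
Numerator: G_num * H_den = 5*s + 6.5.
Denominator: G_den * H_den + G_num * H_num = (s^2 + 4.3*s + 3.9) + (25) = s^2 + 4.3*s + 28.9.
T(s) = (5*s + 6.5)/(s^2 + 4.3*s + 28.9)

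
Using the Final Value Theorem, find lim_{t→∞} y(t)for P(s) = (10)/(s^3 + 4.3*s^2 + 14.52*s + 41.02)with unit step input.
FVT: lim_{t→∞} y(t) = lim_{s→0} s*Y(s) where Y(s) = P(s)/s.
= lim_{s→0} P(s) = P(0) = num(0)/den(0) = 10/41.02 = 0.2438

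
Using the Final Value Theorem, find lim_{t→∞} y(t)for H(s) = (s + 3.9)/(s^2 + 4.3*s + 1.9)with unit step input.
FVT: lim_{t→∞} y(t) = lim_{s→0} s*Y(s) where Y(s) = H(s)/s.
= lim_{s→0} H(s) = H(0) = num(0)/den(0) = 3.9/1.9 = 2.053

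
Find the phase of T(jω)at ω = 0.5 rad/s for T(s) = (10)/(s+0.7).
Substitute s = j*0.5: T(j0.5) = 9.45946 - 6.75676j.
∠T(j0.5) = atan2(Im, Re) = atan2(-6.75676, 9.45946) = -35.54°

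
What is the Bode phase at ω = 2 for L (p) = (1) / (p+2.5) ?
Substitute p = j*2: L(j2) = 0.243902 - 0.195122j.
∠L(j2) = atan2(Im, Re) = atan2(-0.195122, 0.243902) = -38.66°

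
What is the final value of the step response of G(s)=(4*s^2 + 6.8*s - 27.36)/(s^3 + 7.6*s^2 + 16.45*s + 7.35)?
FVT: lim_{t→∞} y(t) = lim_{s→0} s*Y(s) where Y(s) = G(s)/s.
= lim_{s→0} G(s) = G(0) = num(0)/den(0) = -27.36/7.35 = -3.722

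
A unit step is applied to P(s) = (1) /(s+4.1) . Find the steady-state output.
FVT: lim_{t→∞} y(t) = lim_{s→0} s*Y(s) where Y(s) = P(s)/s.
= lim_{s→0} P(s) = P(0) = num(0)/den(0) = 1/4.1 = 0.2439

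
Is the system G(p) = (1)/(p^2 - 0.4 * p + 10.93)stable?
Denominator: p^2 - 0.4*p + 10.93. Poles: 0.2 + 3.3j, 0.2 - 3.3j. All Re(p)<0: No (unstable)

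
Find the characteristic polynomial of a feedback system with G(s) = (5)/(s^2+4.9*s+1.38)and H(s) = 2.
Characteristic poly = G_den * H_den + G_num * H_num = (s^2 + 4.9*s + 1.38) + (10) = s^2 + 4.9*s + 11.38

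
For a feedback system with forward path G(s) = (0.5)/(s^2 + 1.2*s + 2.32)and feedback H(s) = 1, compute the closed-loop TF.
Closed-loop T = G/(1+GH).
Numerator: G_num * H_den = 0.5.
Denominator: G_den * H_den + G_num * H_num = (s^2 + 1.2*s + 2.32) + (0.5) = s^2 + 1.2*s + 2.82.
T(s) = (0.5)/(s^2 + 1.2*s + 2.82)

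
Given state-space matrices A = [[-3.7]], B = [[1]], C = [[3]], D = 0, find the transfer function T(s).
T(s) = C(sI - A)⁻¹B + D.
Characteristic polynomial det(sI - A) = s + 3.7.
Numerator from C·adj(sI-A)·B + D·det(sI-A) = 3.
T(s) = (3)/(s + 3.7)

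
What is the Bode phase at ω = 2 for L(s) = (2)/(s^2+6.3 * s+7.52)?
Substitute s = j*2: L(j2) = 0.0411334 - 0.147239j.
∠L(j2) = atan2(Im, Re) = atan2(-0.147239, 0.0411334) = -74.39°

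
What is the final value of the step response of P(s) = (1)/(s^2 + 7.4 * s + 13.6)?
FVT: lim_{t→∞} y(t) = lim_{s→0} s*Y(s) where Y(s) = P(s)/s.
= lim_{s→0} P(s) = P(0) = num(0)/den(0) = 1/13.6 = 0.07353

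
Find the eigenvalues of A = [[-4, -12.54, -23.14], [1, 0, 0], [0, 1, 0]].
Eigenvalues solve det(λI - A) = 0.
Characteristic polynomial: λ^3 + 4*λ^2 + 12.54*λ + 23.14 = 0.
Factor: (λ + 2.6)(λ^2 + 1.4*λ + 8.9) = 0.
Roots: -0.7 + 2.9j, -0.7 - 2.9j, -2.6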